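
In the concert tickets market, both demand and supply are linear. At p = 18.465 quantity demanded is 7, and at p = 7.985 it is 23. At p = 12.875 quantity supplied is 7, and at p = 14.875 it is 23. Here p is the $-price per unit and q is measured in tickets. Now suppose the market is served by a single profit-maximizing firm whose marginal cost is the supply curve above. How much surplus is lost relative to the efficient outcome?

Demand slope = (7.985 − 18.465)/(23 − 7) = −0.655, so p = 23.05 − 0.655q.
Supply slope = (14.875 − 12.875)/(23 − 7) = 0.125, so p = 12 + 0.125q.
Competitive equilibrium: 23.05 − 0.655q = 12 + 0.125q → q* = 14.1667, p* = 13.7708.
Marginal revenue: MR = 23.05 − 1.31q. Set MR = MC: 23.05 − 1.31q = 12 + 0.125q → q_m = 7.7003.
Price p_m = 23.05 − 0.655·7.7003 = 18.0063; MC(q_m) = 12 + 0.125·7.7003 = 12.9625.
Competitive q* = 14.1667, so Δq = 6.4664; wedge = 18.0063 − 12.9625 = 5.0438.
DWL = ½ × 6.4664 × 5.0438 = $16.31.

$16.31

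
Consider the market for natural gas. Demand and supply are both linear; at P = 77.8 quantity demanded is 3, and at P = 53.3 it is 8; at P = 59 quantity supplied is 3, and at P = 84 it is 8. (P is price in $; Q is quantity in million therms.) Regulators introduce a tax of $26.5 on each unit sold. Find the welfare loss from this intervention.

Demand slope = (53.3 − 77.8)/(8 − 3) = −4.9, so P = 92.5 − 4.9Q.
Supply slope = (84 − 59)/(8 − 3) = 5, so P = 44 + 5Q.
Competitive equilibrium: 92.5 − 4.9Q = 44 + 5Q → Q* = 4.899, P* = 68.4949.
With the tax, the buyer price exceeds the seller price by 26.5: (92.5 − 4.9Q) − (44 + 5Q) = 26.5 → Q' = 2.2222.
ΔQ = 4.899 − 2.2222 = 2.6768; the wedge equals the tax, 26.5.
DWL = ½ × 2.6768 × 26.5 = $35.47 million.

$35.47 million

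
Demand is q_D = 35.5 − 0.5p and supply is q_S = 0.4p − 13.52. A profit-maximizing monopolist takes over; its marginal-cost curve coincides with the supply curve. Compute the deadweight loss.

14.56

In inverse form: demand p = 71 − 2q, supply p = 33.8 + 2.5q.
Competitive equilibrium: 71 − 2q = 33.8 + 2.5q → q* = 8.2667, p* = 54.4667.
Marginal revenue: MR = 71 − 4q. Set MR = MC: 71 − 4q = 33.8 + 2.5q → q_m = 5.7231.
Price p_m = 71 − 2·5.7231 = 59.5538; MC(q_m) = 33.8 + 2.5·5.7231 = 48.1078.
Competitive q* = 8.2667, so Δq = 2.5436; wedge = 59.5538 − 48.1078 = 11.446.
Welfare loss = ½ × 2.5436 × 11.446 = 14.56.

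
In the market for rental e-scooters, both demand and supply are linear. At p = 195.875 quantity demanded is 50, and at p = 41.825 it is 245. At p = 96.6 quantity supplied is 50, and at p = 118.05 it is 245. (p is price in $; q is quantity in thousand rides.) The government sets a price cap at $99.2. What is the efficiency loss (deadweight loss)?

$3380.20 thousand

Demand slope = (41.825 − 195.875)/(245 − 50) = −0.79, so p = 235.375 − 0.79q.
Supply slope = (118.05 − 96.6)/(245 − 50) = 0.11, so p = 91.1 + 0.11q.
Competitive equilibrium: 235.375 − 0.79q = 91.1 + 0.11q → q* = 160.30556, p* = 108.73361.
At the ceiling p = 99.2, quantity supplied = (99.2 − 91.1)/0.11 = 73.63636.
Willingness to pay at q' = 73.63636: 235.375 − 0.79·73.63636 = 177.20228.
Δq = 160.30556 − 73.63636 = 86.6692; wedge = 177.20228 − 99.2 = 78.00228.
Welfare loss = ½ × 86.6692 × 78.00228 = $3380.20 thousand.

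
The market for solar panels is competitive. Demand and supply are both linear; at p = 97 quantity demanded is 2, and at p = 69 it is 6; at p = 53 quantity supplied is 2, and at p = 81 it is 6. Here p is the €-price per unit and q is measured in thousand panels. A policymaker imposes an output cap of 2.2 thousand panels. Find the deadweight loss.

Demand slope = (69 − 97)/(6 − 2) = −7, so p = 111 − 7q.
Supply slope = (81 − 53)/(6 − 2) = 7, so p = 39 + 7q.
Competitive equilibrium: 111 − 7q = 39 + 7q → q* = 5.1429, p* = 75.
At q = 2.2: demand price = 111 − 7·2.2 = 95.6; supply price = 39 + 7·2.2 = 54.4.
Δq = 5.1429 − 2.2 = 2.9429; wedge = 95.6 − 54.4 = 41.2.
Welfare loss = ½ × 2.9429 × 41.2 = €60.62 thousand.

€60.62 thousand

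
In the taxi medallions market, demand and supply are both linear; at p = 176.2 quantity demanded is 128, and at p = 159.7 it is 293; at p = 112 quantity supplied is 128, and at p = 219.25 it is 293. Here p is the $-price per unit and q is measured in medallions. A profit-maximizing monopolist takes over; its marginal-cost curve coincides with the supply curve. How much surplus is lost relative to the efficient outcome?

Demand slope = (159.7 − 176.2)/(293 − 128) = −0.1, so p = 189 − 0.1q.
Supply slope = (219.25 − 112)/(293 − 128) = 0.65, so p = 28.8 + 0.65q.
Competitive equilibrium: 189 − 0.1q = 28.8 + 0.65q → q* = 213.6, p* = 167.64.
Marginal revenue: MR = 189 − 0.2q. Set MR = MC: 189 − 0.2q = 28.8 + 0.65q → q_m = 188.4706.
Price p_m = 189 − 0.1·188.4706 = 170.1529; MC(q_m) = 28.8 + 0.65·188.4706 = 151.3059.
Competitive q* = 213.6, so Δq = 25.1294; wedge = 170.1529 − 151.3059 = 18.847.
Welfare loss = ½ × 25.1294 × 18.847 = $236.81.

$236.81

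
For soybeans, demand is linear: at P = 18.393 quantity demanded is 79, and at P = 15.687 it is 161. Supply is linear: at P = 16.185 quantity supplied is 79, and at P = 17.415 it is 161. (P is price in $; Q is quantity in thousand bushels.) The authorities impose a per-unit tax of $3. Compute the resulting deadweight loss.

Demand slope = (15.687 − 18.393)/(161 − 79) = −0.033, so P = 21 − 0.033Q.
Supply slope = (17.415 − 16.185)/(161 − 79) = 0.015, so P = 15 + 0.015Q.
Competitive equilibrium: 21 − 0.033Q = 15 + 0.015Q → Q* = 125, P* = 16.875.
With the tax, the buyer price exceeds the seller price by 3: (21 − 0.033Q) − (15 + 0.015Q) = 3 → Q' = 62.5.
ΔQ = 125 − 62.5 = 62.5; the wedge equals the tax, 3.
DWL = ½ × 62.5 × 3 = $93.75 thousand.

$93.75 thousand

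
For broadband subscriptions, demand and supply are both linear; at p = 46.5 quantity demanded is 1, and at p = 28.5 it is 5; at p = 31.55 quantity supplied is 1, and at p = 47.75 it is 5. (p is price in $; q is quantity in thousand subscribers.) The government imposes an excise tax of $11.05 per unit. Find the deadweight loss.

Demand slope = (28.5 − 46.5)/(5 − 1) = −4.5, so p = 51 − 4.5q.
Supply slope = (47.75 − 31.55)/(5 − 1) = 4.05, so p = 27.5 + 4.05q.
Competitive equilibrium: 51 − 4.5q = 27.5 + 4.05q → q* = 2.7485, p* = 38.6316.
With the tax, the buyer price exceeds the seller price by 11.05: (51 − 4.5q) − (27.5 + 4.05q) = 11.05 → q' = 1.4561.
Δq = 2.7485 − 1.4561 = 1.2924; the wedge equals the tax, 11.05.
The triangle = ½ × 1.2924 × 11.05 = $7.14 thousand.

$7.14 thousand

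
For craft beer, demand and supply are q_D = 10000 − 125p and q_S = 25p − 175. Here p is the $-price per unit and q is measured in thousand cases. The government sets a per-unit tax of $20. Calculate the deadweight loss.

In inverse form: demand p = 80 − 0.008q, supply p = 7 + 0.04q.
Competitive equilibrium: 80 − 0.008q = 7 + 0.04q → q* = 1520.8333, p* = 67.8333.
With the tax, the buyer price exceeds the seller price by 20: (80 − 0.008q) − (7 + 0.04q) = 20 → q' = 1104.1667.
Δq = 1520.8333 − 1104.1667 = 416.6666; the wedge equals the tax, 20.
The triangle = ½ × 416.6666 × 20 = $4166.67 thousand.

$4166.67 thousand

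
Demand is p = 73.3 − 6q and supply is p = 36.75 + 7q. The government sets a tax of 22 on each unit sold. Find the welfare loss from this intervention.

18.62

Competitive equilibrium: 73.3 − 6q = 36.75 + 7q → q* = 2.8115, p* = 56.4308.
With the tax, the buyer price exceeds the seller price by 22: (73.3 − 6q) − (36.75 + 7q) = 22 → q' = 1.1192.
Δq = 2.8115 − 1.1192 = 1.6923; the wedge equals the tax, 22.
Deadweight loss = ½ × 1.6923 × 22 = 18.62.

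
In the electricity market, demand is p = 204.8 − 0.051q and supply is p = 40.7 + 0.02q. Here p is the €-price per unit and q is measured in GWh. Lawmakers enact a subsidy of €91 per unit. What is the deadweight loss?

€58316.90

Competitive equilibrium: 204.8 − 0.051q = 40.7 + 0.02q → q* = 2311.2676, p* = 86.9254.
The subsidy lowers effective supply by 91: p = 0.02q − 50.3.
New quantity: 204.8 − 0.051q = 0.02q − 50.3 → q' = 3592.9577.
Overproduction Δq = 3592.9577 − 2311.2676 = 1281.6901; wedge = subsidy = 91.
DWL = ½ × 1281.6901 × 91 = €58316.90.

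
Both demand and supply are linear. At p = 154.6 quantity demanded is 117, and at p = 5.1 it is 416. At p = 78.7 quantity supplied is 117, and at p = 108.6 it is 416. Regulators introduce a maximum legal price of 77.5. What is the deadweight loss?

5754.675

Demand slope = (5.1 − 154.6)/(416 − 117) = −0.5, so p = 213.1 − 0.5q.
Supply slope = (108.6 − 78.7)/(416 − 117) = 0.1, so p = 67 + 0.1q.
Competitive equilibrium: 213.1 − 0.5q = 67 + 0.1q → q* = 243.5, p* = 91.35.
At the ceiling p = 77.5, quantity supplied = (77.5 − 67)/0.1 = 105.
Willingness to pay at q' = 105: 213.1 − 0.5·105 = 160.6.
Δq = 243.5 − 105 = 138.5; wedge = 160.6 − 77.5 = 83.1.
The triangle = ½ × 138.5 × 83.1 = 5754.675.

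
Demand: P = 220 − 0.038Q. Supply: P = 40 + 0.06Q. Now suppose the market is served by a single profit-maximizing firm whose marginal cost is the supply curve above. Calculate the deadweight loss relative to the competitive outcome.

12905.60

Competitive equilibrium: 220 − 0.038Q = 40 + 0.06Q → Q* = 1836.7347, P* = 150.2041.
Marginal revenue: MR = 220 − 0.076Q. Set MR = MC: 220 − 0.076Q = 40 + 0.06Q → Q_m = 1323.5294.
Price P_m = 220 − 0.038·1323.5294 = 169.7059; MC(Q_m) = 40 + 0.06·1323.5294 = 119.4118.
Competitive Q* = 1836.7347, so ΔQ = 513.2053; wedge = 169.7059 − 119.4118 = 50.2941.
The triangle = ½ × 513.2053 × 50.2941 = 12905.60.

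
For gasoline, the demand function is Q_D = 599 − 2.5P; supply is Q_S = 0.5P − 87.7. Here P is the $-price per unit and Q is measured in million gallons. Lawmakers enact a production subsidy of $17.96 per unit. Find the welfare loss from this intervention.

$67.20 million

In inverse form: demand P = 239.6 − 0.4Q, supply P = 175.4 + 2Q.
Competitive equilibrium: 239.6 − 0.4Q = 175.4 + 2Q → Q* = 26.75, P* = 228.9.
The subsidy lowers effective supply by 17.96: P = 157.44 + 2Q.
New quantity: 239.6 − 0.4Q = 157.44 + 2Q → Q' = 34.2333.
Overproduction ΔQ = 34.2333 − 26.75 = 7.4833; wedge = subsidy = 17.96.
DWL = ½ × 7.4833 × 17.96 = $67.20 million.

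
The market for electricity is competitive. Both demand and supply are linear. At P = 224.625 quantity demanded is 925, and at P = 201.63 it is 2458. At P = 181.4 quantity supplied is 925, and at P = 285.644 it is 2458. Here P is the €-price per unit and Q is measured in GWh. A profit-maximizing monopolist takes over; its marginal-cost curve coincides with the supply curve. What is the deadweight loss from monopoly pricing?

Demand slope = (201.63 − 224.625)/(2458 − 925) = −0.015, so P = 238.5 − 0.015Q.
Supply slope = (285.644 − 181.4)/(2458 − 925) = 0.068, so P = 118.5 + 0.068Q.
Competitive equilibrium: 238.5 − 0.015Q = 118.5 + 0.068Q → Q* = 1445.7831, P* = 216.8133.
Marginal revenue: MR = 238.5 − 0.03Q. Set MR = MC: 238.5 − 0.03Q = 118.5 + 0.068Q → Q_m = 1224.4898.
Price P_m = 238.5 − 0.015·1224.4898 = 220.1327; MC(Q_m) = 118.5 + 0.068·1224.4898 = 201.7653.
Competitive Q* = 1445.7831, so ΔQ = 221.2933; wedge = 220.1327 − 201.7653 = 18.3674.
DWL = ½ × 221.2933 × 18.3674 = €2032.29.

€2032.29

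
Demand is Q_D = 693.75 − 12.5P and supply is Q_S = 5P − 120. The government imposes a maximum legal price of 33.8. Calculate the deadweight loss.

In inverse form: demand P = 55.5 − 0.08Q, supply P = 24 + 0.2Q.
Competitive equilibrium: 55.5 − 0.08Q = 24 + 0.2Q → Q* = 112.5, P* = 46.5.
At the ceiling P = 33.8, quantity supplied = (33.8 − 24)/0.2 = 49.
Willingness to pay at Q' = 49: 55.5 − 0.08·49 = 51.58.
ΔQ = 112.5 − 49 = 63.5; wedge = 51.58 − 33.8 = 17.78.
The triangle = ½ × 63.5 × 17.78 = 564.515.

564.515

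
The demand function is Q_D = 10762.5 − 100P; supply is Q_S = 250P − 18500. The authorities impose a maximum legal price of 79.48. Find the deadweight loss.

7452.07

In inverse form: demand P = 107.625 − 0.01Q, supply P = 74 + 0.004Q.
Competitive equilibrium: 107.625 − 0.01Q = 74 + 0.004Q → Q* = 2401.7857, P* = 83.6071.
At the ceiling P = 79.48, quantity supplied = (79.48 − 74)/0.004 = 1370.
Willingness to pay at Q' = 1370: 107.625 − 0.01·1370 = 93.925.
ΔQ = 2401.7857 − 1370 = 1031.7857; wedge = 93.925 − 79.48 = 14.445.
The triangle = ½ × 1031.7857 × 14.445 = 7452.07.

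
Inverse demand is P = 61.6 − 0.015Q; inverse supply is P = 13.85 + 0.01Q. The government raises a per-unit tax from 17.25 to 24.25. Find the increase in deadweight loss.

5810

Competitive equilibrium: 61.6 − 0.015Q = 13.85 + 0.01Q → Q* = 1910, P* = 32.95.
For a per-unit tax t: ΔQ = t/0.025, so DWL = ½·t·(t/0.025) = t²/0.05.
At t = 17.25: DWL = 5951.25. At t = 24.25: DWL = 11761.25.
Increase = 11761.25 − 5951.25 = 5810.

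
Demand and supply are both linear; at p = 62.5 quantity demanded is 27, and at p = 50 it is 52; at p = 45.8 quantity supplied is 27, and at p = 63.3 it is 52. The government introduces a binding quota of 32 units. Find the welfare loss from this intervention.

Demand slope = (50 − 62.5)/(52 − 27) = −0.5, so p = 76 − 0.5q.
Supply slope = (63.3 − 45.8)/(52 − 27) = 0.7, so p = 26.9 + 0.7q.
Competitive equilibrium: 76 − 0.5q = 26.9 + 0.7q → q* = 40.9167, p* = 55.5417.
At q = 32: demand price = 76 − 0.5·32 = 60; supply price = 26.9 + 0.7·32 = 49.3.
Δq = 40.9167 − 32 = 8.9167; wedge = 60 − 49.3 = 10.7.
Welfare loss = ½ × 8.9167 × 10.7 = 47.70.

47.70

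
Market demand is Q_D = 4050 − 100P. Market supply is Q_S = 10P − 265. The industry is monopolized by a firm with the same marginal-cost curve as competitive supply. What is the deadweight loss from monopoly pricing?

6.19

In inverse form: demand P = 40.5 − 0.01Q, supply P = 26.5 + 0.1Q.
Competitive equilibrium: 40.5 − 0.01Q = 26.5 + 0.1Q → Q* = 127.2727, P* = 39.2273.
Marginal revenue: MR = 40.5 − 0.02Q. Set MR = MC: 40.5 − 0.02Q = 26.5 + 0.1Q → Q_m = 116.6667.
Price P_m = 40.5 − 0.01·116.6667 = 39.3333; MC(Q_m) = 26.5 + 0.1·116.6667 = 38.1667.
Competitive Q* = 127.2727, so ΔQ = 10.606; wedge = 39.3333 − 38.1667 = 1.1666.
DWL = ½ × 10.606 × 1.1666 = 6.19.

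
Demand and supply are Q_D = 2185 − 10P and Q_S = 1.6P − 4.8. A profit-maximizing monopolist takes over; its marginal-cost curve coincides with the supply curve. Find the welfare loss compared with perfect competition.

In inverse form: demand P = 218.5 − 0.1Q, supply P = 3 + 0.625Q.
Competitive equilibrium: 218.5 − 0.1Q = 3 + 0.625Q → Q* = 297.2414, P* = 188.7759.
Marginal revenue: MR = 218.5 − 0.2Q. Set MR = MC: 218.5 − 0.2Q = 3 + 0.625Q → Q_m = 261.2121.
Price P_m = 218.5 − 0.1·261.2121 = 192.3788; MC(Q_m) = 3 + 0.625·261.2121 = 166.2576.
Competitive Q* = 297.2414, so ΔQ = 36.0293; wedge = 192.3788 − 166.2576 = 26.1212.
Deadweight loss = ½ × 36.0293 × 26.1212 = 470.56.

470.56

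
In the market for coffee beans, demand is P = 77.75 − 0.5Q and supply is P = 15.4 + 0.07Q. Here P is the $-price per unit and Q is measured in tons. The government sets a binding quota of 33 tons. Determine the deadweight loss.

$1662.92

Competitive equilibrium: 77.75 − 0.5Q = 15.4 + 0.07Q → Q* = 109.386, P* = 23.057.
At Q = 33: demand price = 77.75 − 0.5·33 = 61.25; supply price = 15.4 + 0.07·33 = 17.71.
ΔQ = 109.386 − 33 = 76.386; wedge = 61.25 − 17.71 = 43.54.
The triangle = ½ × 76.386 × 43.54 = $1662.92.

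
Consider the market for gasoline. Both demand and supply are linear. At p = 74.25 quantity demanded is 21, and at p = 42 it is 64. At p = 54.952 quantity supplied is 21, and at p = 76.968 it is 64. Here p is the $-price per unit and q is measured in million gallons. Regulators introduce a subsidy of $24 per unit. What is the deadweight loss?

$228.21 million

Demand slope = (42 − 74.25)/(64 − 21) = −0.75, so p = 90 − 0.75q.
Supply slope = (76.968 − 54.952)/(64 − 21) = 0.512, so p = 44.2 + 0.512q.
Competitive equilibrium: 90 − 0.75q = 44.2 + 0.512q → q* = 36.2916, p* = 62.7813.
The subsidy lowers effective supply by 24: p = 20.2 + 0.512q.
New quantity: 90 − 0.75q = 20.2 + 0.512q → q' = 55.309.
Overproduction Δq = 55.309 − 36.2916 = 19.0174; wedge = subsidy = 24.
The triangle = ½ × 19.0174 × 24 = $228.21 million.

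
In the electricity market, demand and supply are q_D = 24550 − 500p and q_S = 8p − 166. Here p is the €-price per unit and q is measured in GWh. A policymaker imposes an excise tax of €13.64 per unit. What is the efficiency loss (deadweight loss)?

€732.48

In inverse form: demand p = 49.1 − 0.002q, supply p = 20.75 + 0.125q.
Competitive equilibrium: 49.1 − 0.002q = 20.75 + 0.125q → q* = 223.2283, p* = 48.6535.
With the tax, the buyer price exceeds the seller price by 13.64: (49.1 − 0.002q) − (20.75 + 0.125q) = 13.64 → q' = 115.8268.
Δq = 223.2283 − 115.8268 = 107.4015; the wedge equals the tax, 13.64.
Welfare loss = ½ × 107.4015 × 13.64 = €732.48.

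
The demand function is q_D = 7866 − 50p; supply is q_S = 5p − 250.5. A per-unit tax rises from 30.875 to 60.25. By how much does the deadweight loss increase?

In inverse form: demand p = 157.32 − 0.02q, supply p = 50.1 + 0.2q.
Competitive equilibrium: 157.32 − 0.02q = 50.1 + 0.2q → q* = 487.3636, p* = 147.5727.
For a per-unit tax t: Δq = t/0.22, so DWL = ½·t·(t/0.22) = t²/0.44.
At t = 30.875: DWL = 2166.513. At t = 60.25: DWL = 8250.142.
Increase = 8250.142 − 2166.513 = 6083.63.

6083.63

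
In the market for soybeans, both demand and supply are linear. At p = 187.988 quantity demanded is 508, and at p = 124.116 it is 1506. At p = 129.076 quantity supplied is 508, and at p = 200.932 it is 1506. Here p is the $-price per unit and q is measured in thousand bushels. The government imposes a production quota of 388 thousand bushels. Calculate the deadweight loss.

Demand slope = (124.116 − 187.988)/(1506 − 508) = −0.064, so p = 220.5 − 0.064q.
Supply slope = (200.932 − 129.076)/(1506 − 508) = 0.072, so p = 92.5 + 0.072q.
Competitive equilibrium: 220.5 − 0.064q = 92.5 + 0.072q → q* = 941.1765, p* = 160.2647.
At q = 388: demand price = 220.5 − 0.064·388 = 195.668; supply price = 92.5 + 0.072·388 = 120.436.
Δq = 941.1765 − 388 = 553.1765; wedge = 195.668 − 120.436 = 75.232.
DWL = ½ × 553.1765 × 75.232 = $20808.29 thousand.

$20808.29 thousand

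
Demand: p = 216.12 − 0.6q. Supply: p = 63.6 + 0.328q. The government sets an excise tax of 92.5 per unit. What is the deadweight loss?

Competitive equilibrium: 216.12 − 0.6q = 63.6 + 0.328q → q* = 164.3534, p* = 117.5079.
With the tax, the buyer price exceeds the seller price by 92.5: (216.12 − 0.6q) − (63.6 + 0.328q) = 92.5 → q' = 64.6767.
Δq = 164.3534 − 64.6767 = 99.6767; the wedge equals the tax, 92.5.
DWL = ½ × 99.6767 × 92.5 = 4610.05.

4610.05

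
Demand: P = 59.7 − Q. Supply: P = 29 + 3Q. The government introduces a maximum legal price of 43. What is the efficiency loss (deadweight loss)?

Competitive equilibrium: 59.7 − Q = 29 + 3Q → Q* = 7.675, P* = 52.025.
At the ceiling P = 43, quantity supplied = (43 − 29)/3 = 4.6667.
Willingness to pay at Q' = 4.6667: 59.7 − 1·4.6667 = 55.0333.
ΔQ = 7.675 − 4.6667 = 3.0083; wedge = 55.0333 − 43 = 12.0333.
Deadweight loss = ½ × 3.0083 × 12.0333 = 18.10.

18.10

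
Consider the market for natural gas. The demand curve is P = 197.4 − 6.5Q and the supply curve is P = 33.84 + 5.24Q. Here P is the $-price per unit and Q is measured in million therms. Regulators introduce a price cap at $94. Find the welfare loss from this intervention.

$35.26 million

Competitive equilibrium: 197.4 − 6.5Q = 33.84 + 5.24Q → Q* = 13.9319, P* = 106.8429.
At the ceiling P = 94, quantity supplied = (94 − 33.84)/5.24 = 11.4809.
Willingness to pay at Q' = 11.4809: 197.4 − 6.5·11.4809 = 122.7742.
ΔQ = 13.9319 − 11.4809 = 2.451; wedge = 122.7742 − 94 = 28.7742.
Deadweight loss = ½ × 2.451 × 28.7742 = $35.26 million.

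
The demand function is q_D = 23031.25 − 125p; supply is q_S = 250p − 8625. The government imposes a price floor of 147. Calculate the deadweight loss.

In inverse form: demand p = 184.25 − 0.008q, supply p = 34.5 + 0.004q.
Competitive equilibrium: 184.25 − 0.008q = 34.5 + 0.004q → q* = 12479.1667, p* = 84.4167.
At the floor p = 147, quantity demanded = (184.25 − 147)/0.008 = 4656.25.
Sellers' marginal cost at q' = 4656.25: 34.5 + 0.004·4656.25 = 53.125.
Δq = 12479.1667 − 4656.25 = 7822.9167; wedge = 147 − 53.125 = 93.875.
The triangle = ½ × 7822.9167 × 93.875 = 367188.15.

367188.15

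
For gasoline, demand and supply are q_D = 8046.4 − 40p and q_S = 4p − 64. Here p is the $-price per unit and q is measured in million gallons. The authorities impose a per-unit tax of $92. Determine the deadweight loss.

In inverse form: demand p = 201.16 − 0.025q, supply p = 16 + 0.25q.
Competitive equilibrium: 201.16 − 0.025q = 16 + 0.25q → q* = 673.3091, p* = 184.3273.
With the tax, the buyer price exceeds the seller price by 92: (201.16 − 0.025q) − (16 + 0.25q) = 92 → q' = 338.7636.
Δq = 673.3091 − 338.7636 = 334.5455; the wedge equals the tax, 92.
The triangle = ½ × 334.5455 × 92 = $15389.09 million.

$15389.09 million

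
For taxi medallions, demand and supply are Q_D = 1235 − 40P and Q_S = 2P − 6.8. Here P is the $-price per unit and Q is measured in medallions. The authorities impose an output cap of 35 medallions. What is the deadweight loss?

$78.87

In inverse form: demand P = 30.875 − 0.025Q, supply P = 3.4 + 0.5Q.
Competitive equilibrium: 30.875 − 0.025Q = 3.4 + 0.5Q → Q* = 52.3333, P* = 29.5667.
At Q = 35: demand price = 30.875 − 0.025·35 = 30; supply price = 3.4 + 0.5·35 = 20.9.
ΔQ = 52.3333 − 35 = 17.3333; wedge = 30 − 20.9 = 9.1.
Welfare loss = ½ × 17.3333 × 9.1 = $78.87.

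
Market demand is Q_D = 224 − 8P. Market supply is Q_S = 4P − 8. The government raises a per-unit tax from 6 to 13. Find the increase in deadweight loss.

In inverse form: demand P = 28 − 0.125Q, supply P = 2 + 0.25Q.
Competitive equilibrium: 28 − 0.125Q = 2 + 0.25Q → Q* = 69.3333, P* = 19.3333.
For a per-unit tax t: ΔQ = t/0.375, so DWL = ½·t·(t/0.375) = t²/0.75.
At t = 6: DWL = 48. At t = 13: DWL = 225.333.
Increase = 225.333 − 48 = 177.33.

177.33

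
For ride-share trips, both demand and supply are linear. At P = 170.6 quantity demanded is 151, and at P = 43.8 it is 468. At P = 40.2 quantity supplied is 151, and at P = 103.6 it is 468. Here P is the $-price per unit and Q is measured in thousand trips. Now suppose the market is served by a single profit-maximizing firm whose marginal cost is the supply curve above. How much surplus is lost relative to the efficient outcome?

Demand slope = (43.8 − 170.6)/(468 − 151) = −0.4, so P = 231 − 0.4Q.
Supply slope = (103.6 − 40.2)/(468 − 151) = 0.2, so P = 10 + 0.2Q.
Competitive equilibrium: 231 − 0.4Q = 10 + 0.2Q → Q* = 368.3333, P* = 83.6667.
Marginal revenue: MR = 231 − 0.8Q. Set MR = MC: 231 − 0.8Q = 10 + 0.2Q → Q_m = 221.
Price P_m = 231 − 0.4·221 = 142.6; MC(Q_m) = 10 + 0.2·221 = 54.2.
Competitive Q* = 368.3333, so ΔQ = 147.3333; wedge = 142.6 − 54.2 = 88.4.
Welfare loss = ½ × 147.3333 × 88.4 = $6512.13 thousand.

$6512.13 thousand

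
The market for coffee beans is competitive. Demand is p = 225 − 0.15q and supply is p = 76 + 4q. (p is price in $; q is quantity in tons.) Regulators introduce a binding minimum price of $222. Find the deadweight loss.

Competitive equilibrium: 225 − 0.15q = 76 + 4q → q* = 35.9036, p* = 219.6145.
At the floor p = 222, quantity demanded = (225 − 222)/0.15 = 20.
Sellers' marginal cost at q' = 20: 76 + 4·20 = 156.
Δq = 35.9036 − 20 = 15.9036; wedge = 222 − 156 = 66.
Deadweight loss = ½ × 15.9036 × 66 = $524.82.

$524.82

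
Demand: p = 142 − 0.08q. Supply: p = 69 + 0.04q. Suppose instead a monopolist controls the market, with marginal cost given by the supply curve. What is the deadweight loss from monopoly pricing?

3552.67

Competitive equilibrium: 142 − 0.08q = 69 + 0.04q → q* = 608.3333, p* = 93.3333.
Marginal revenue: MR = 142 − 0.16q. Set MR = MC: 142 − 0.16q = 69 + 0.04q → q_m = 365.
Price p_m = 142 − 0.08·365 = 112.8; MC(q_m) = 69 + 0.04·365 = 83.6.
Competitive q* = 608.3333, so Δq = 243.3333; wedge = 112.8 − 83.6 = 29.2.
The triangle = ½ × 243.3333 × 29.2 = 3552.67.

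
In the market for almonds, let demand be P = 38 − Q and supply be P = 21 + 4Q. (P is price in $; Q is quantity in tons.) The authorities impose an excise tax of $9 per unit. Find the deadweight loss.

$8.10

Competitive equilibrium: 38 − Q = 21 + 4Q → Q* = 3.4, P* = 34.6.
With the tax, the buyer price exceeds the seller price by 9: (38 − Q) − (21 + 4Q) = 9 → Q' = 1.6.
ΔQ = 3.4 − 1.6 = 1.8; the wedge equals the tax, 9.
Welfare loss = ½ × 1.8 × 9 = $8.10.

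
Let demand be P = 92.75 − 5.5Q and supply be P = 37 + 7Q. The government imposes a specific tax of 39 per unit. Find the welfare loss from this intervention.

60.84

Competitive equilibrium: 92.75 − 5.5Q = 37 + 7Q → Q* = 4.46, P* = 68.22.
With the tax, the buyer price exceeds the seller price by 39: (92.75 − 5.5Q) − (37 + 7Q) = 39 → Q' = 1.34.
ΔQ = 4.46 − 1.34 = 3.12; the wedge equals the tax, 39.
The triangle = ½ × 3.12 × 39 = 60.84.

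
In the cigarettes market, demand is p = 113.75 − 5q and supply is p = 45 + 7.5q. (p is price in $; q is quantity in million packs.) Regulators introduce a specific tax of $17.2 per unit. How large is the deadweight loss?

$11.83 million

Competitive equilibrium: 113.75 − 5q = 45 + 7.5q → q* = 5.5, p* = 86.25.
With the tax, the buyer price exceeds the seller price by 17.2: (113.75 − 5q) − (45 + 7.5q) = 17.2 → q' = 4.124.
Δq = 5.5 − 4.124 = 1.376; the wedge equals the tax, 17.2.
Welfare loss = ½ × 1.376 × 17.2 = $11.83 million.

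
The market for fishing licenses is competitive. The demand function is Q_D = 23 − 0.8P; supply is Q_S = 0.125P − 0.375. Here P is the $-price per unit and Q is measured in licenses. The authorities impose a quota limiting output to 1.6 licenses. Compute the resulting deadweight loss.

In inverse form: demand P = 28.75 − 1.25Q, supply P = 3 + 8Q.
Competitive equilibrium: 28.75 − 1.25Q = 3 + 8Q → Q* = 2.7838, P* = 25.2703.
At Q = 1.6: demand price = 28.75 − 1.25·1.6 = 26.75; supply price = 3 + 8·1.6 = 15.8.
ΔQ = 2.7838 − 1.6 = 1.1838; wedge = 26.75 − 15.8 = 10.95.
Welfare loss = ½ × 1.1838 × 10.95 = $6.48.

$6.48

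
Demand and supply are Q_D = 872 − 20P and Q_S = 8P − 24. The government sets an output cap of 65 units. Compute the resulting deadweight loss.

In inverse form: demand P = 43.6 − 0.05Q, supply P = 3 + 0.125Q.
Competitive equilibrium: 43.6 − 0.05Q = 3 + 0.125Q → Q* = 232, P* = 32.
At Q = 65: demand price = 43.6 − 0.05·65 = 40.35; supply price = 3 + 0.125·65 = 11.125.
ΔQ = 232 − 65 = 167; wedge = 40.35 − 11.125 = 29.225.
DWL = ½ × 167 × 29.225 = 2440.29.

2440.29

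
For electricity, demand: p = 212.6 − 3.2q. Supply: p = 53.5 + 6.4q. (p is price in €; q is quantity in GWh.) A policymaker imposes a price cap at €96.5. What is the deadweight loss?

€466.10

Competitive equilibrium: 212.6 − 3.2q = 53.5 + 6.4q → q* = 16.5729, p* = 159.5667.
At the ceiling p = 96.5, quantity supplied = (96.5 − 53.5)/6.4 = 6.7188.
Willingness to pay at q' = 6.7188: 212.6 − 3.2·6.7188 = 191.0998.
Δq = 16.5729 − 6.7188 = 9.8541; wedge = 191.0998 − 96.5 = 94.5998.
Deadweight loss = ½ × 9.8541 × 94.5998 = €466.10.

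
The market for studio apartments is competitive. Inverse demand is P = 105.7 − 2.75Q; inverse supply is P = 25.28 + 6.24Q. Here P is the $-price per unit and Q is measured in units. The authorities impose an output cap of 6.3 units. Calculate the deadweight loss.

Competitive equilibrium: 105.7 − 2.75Q = 25.28 + 6.24Q → Q* = 8.9455, P* = 81.0999.
At Q = 6.3: demand price = 105.7 − 2.75·6.3 = 88.375; supply price = 25.28 + 6.24·6.3 = 64.592.
ΔQ = 8.9455 − 6.3 = 2.6455; wedge = 88.375 − 64.592 = 23.783.
Deadweight loss = ½ × 2.6455 × 23.783 = $31.46.

$31.46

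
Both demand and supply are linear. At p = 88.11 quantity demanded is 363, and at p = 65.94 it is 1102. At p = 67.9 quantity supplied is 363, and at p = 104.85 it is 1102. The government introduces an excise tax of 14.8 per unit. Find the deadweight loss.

Demand slope = (65.94 − 88.11)/(1102 − 363) = −0.03, so p = 99 − 0.03q.
Supply slope = (104.85 − 67.9)/(1102 − 363) = 0.05, so p = 49.75 + 0.05q.
Competitive equilibrium: 99 − 0.03q = 49.75 + 0.05q → q* = 615.625, p* = 80.5313.
With the tax, the buyer price exceeds the seller price by 14.8: (99 − 0.03q) − (49.75 + 0.05q) = 14.8 → q' = 430.625.
Δq = 615.625 − 430.625 = 185; the wedge equals the tax, 14.8.
Welfare loss = ½ × 185 × 14.8 = 1369.

1369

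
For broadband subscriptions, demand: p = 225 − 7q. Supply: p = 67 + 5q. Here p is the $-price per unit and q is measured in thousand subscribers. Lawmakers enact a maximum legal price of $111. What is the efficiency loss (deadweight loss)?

Competitive equilibrium: 225 − 7q = 67 + 5q → q* = 13.1667, p* = 132.8333.
At the ceiling p = 111, quantity supplied = (111 − 67)/5 = 8.8.
Willingness to pay at q' = 8.8: 225 − 7·8.8 = 163.4.
Δq = 13.1667 − 8.8 = 4.3667; wedge = 163.4 − 111 = 52.4.
Deadweight loss = ½ × 4.3667 × 52.4 = $114.41 thousand.

$114.41 thousand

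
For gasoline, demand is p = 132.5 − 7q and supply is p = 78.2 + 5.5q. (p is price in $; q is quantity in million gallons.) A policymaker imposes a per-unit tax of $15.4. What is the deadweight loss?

$9.49 million

Competitive equilibrium: 132.5 − 7q = 78.2 + 5.5q → q* = 4.344, p* = 102.092.
With the tax, the buyer price exceeds the seller price by 15.4: (132.5 − 7q) − (78.2 + 5.5q) = 15.4 → q' = 3.112.
Δq = 4.344 − 3.112 = 1.232; the wedge equals the tax, 15.4.
Deadweight loss = ½ × 1.232 × 15.4 = $9.49 million.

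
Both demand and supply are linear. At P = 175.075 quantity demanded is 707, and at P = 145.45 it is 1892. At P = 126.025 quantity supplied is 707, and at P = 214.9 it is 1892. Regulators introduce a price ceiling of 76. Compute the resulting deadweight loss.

Demand slope = (145.45 − 175.075)/(1892 − 707) = −0.025, so P = 192.75 − 0.025Q.
Supply slope = (214.9 − 126.025)/(1892 − 707) = 0.075, so P = 73 + 0.075Q.
Competitive equilibrium: 192.75 − 0.025Q = 73 + 0.075Q → Q* = 1197.5, P* = 162.8125.
At the ceiling P = 76, quantity supplied = (76 − 73)/0.075 = 40.
Willingness to pay at Q' = 40: 192.75 − 0.025·40 = 191.75.
ΔQ = 1197.5 − 40 = 1157.5; wedge = 191.75 − 76 = 115.75.
The triangle = ½ × 1157.5 × 115.75 = 66990.31.

66990.31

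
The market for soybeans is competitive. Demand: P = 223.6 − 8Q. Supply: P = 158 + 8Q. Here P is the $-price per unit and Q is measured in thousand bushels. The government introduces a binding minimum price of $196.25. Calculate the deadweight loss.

Competitive equilibrium: 223.6 − 8Q = 158 + 8Q → Q* = 4.1, P* = 190.8.
At the floor P = 196.25, quantity demanded = (223.6 − 196.25)/8 = 3.4188.
Sellers' marginal cost at Q' = 3.4188: 158 + 8·3.4188 = 185.3504.
ΔQ = 4.1 − 3.4188 = 0.6812; wedge = 196.25 − 185.3504 = 10.8996.
Deadweight loss = ½ × 0.6812 × 10.8996 = $3.71 thousand.

$3.71 thousand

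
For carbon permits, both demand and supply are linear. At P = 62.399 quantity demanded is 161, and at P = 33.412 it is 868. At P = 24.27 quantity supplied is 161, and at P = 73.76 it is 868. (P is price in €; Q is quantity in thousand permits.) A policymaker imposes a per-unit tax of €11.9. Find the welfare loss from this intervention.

Demand slope = (33.412 − 62.399)/(868 − 161) = −0.041, so P = 69 − 0.041Q.
Supply slope = (73.76 − 24.27)/(868 − 161) = 0.07, so P = 13 + 0.07Q.
Competitive equilibrium: 69 − 0.041Q = 13 + 0.07Q → Q* = 504.5045, P* = 48.3153.
With the tax, the buyer price exceeds the seller price by 11.9: (69 − 0.041Q) − (13 + 0.07Q) = 11.9 → Q' = 397.2973.
ΔQ = 504.5045 − 397.2973 = 107.2072; the wedge equals the tax, 11.9.
Deadweight loss = ½ × 107.2072 × 11.9 = €637.88 thousand.

€637.88 thousand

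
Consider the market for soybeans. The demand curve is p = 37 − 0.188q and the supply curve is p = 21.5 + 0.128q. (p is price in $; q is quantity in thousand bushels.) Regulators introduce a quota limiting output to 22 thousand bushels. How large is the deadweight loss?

$115.61 thousand

Competitive equilibrium: 37 − 0.188q = 21.5 + 0.128q → q* = 49.0506, p* = 27.7785.
At q = 22: demand price = 37 − 0.188·22 = 32.864; supply price = 21.5 + 0.128·22 = 24.316.
Δq = 49.0506 − 22 = 27.0506; wedge = 32.864 − 24.316 = 8.548.
Welfare loss = ½ × 27.0506 × 8.548 = $115.61 thousand.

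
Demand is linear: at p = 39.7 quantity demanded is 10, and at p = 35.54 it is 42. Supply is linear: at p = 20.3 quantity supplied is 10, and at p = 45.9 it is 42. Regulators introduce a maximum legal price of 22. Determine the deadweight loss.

Demand slope = (35.54 − 39.7)/(42 − 10) = −0.13, so p = 41 − 0.13q.
Supply slope = (45.9 − 20.3)/(42 − 10) = 0.8, so p = 12.3 + 0.8q.
Competitive equilibrium: 41 − 0.13q = 12.3 + 0.8q → q* = 30.8602, p* = 36.9882.
At the ceiling p = 22, quantity supplied = (22 − 12.3)/0.8 = 12.125.
Willingness to pay at q' = 12.125: 41 − 0.13·12.125 = 39.4238.
Δq = 30.8602 − 12.125 = 18.7352; wedge = 39.4238 − 22 = 17.4238.
Welfare loss = ½ × 18.7352 × 17.4238 = 163.22.

163.22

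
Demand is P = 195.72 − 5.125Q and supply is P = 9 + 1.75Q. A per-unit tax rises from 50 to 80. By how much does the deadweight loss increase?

283.64

Competitive equilibrium: 195.72 − 5.125Q = 9 + 1.75Q → Q* = 27.1593, P* = 56.5287.
For a per-unit tax t: ΔQ = t/6.875, so DWL = ½·t·(t/6.875) = t²/13.75.
At t = 50: DWL = 181.818. At t = 80: DWL = 465.455.
Increase = 465.455 − 181.818 = 283.64.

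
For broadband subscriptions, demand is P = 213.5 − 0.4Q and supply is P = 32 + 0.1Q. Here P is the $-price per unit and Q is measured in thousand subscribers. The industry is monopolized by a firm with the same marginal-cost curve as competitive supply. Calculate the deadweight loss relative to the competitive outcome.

Competitive equilibrium: 213.5 − 0.4Q = 32 + 0.1Q → Q* = 363, P* = 68.3.
Marginal revenue: MR = 213.5 − 0.8Q. Set MR = MC: 213.5 − 0.8Q = 32 + 0.1Q → Q_m = 201.66667.
Price P_m = 213.5 − 0.4·201.66667 = 132.83333; MC(Q_m) = 32 + 0.1·201.66667 = 52.16667.
Competitive Q* = 363, so ΔQ = 161.33333; wedge = 132.83333 − 52.16667 = 80.66666.
The triangle = ½ × 161.33333 × 80.66666 = $6507.11 thousand.

$6507.11 thousand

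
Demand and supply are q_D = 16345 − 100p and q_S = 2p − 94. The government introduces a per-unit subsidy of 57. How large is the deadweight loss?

In inverse form: demand p = 163.45 − 0.01q, supply p = 47 + 0.5q.
Competitive equilibrium: 163.45 − 0.01q = 47 + 0.5q → q* = 228.3333, p* = 161.1667.
The subsidy lowers effective supply by 57: p = 0.5q − 10.
New quantity: 163.45 − 0.01q = 0.5q − 10 → q' = 340.098.
Overproduction Δq = 340.098 − 228.3333 = 111.7647; wedge = subsidy = 57.
Deadweight loss = ½ × 111.7647 × 57 = 3185.29.

3185.29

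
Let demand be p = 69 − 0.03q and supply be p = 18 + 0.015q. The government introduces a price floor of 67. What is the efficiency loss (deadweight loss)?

Competitive equilibrium: 69 − 0.03q = 18 + 0.015q → q* = 1133.3333, p* = 35.
At the floor p = 67, quantity demanded = (69 − 67)/0.03 = 66.6667.
Sellers' marginal cost at q' = 66.6667: 18 + 0.015·66.6667 = 19.
Δq = 1133.3333 − 66.6667 = 1066.6666; wedge = 67 − 19 = 48.
DWL = ½ × 1066.6666 × 48 = 25600.

25600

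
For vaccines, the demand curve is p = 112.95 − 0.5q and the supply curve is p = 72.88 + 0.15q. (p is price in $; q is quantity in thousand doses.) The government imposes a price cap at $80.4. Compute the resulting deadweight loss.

Competitive equilibrium: 112.95 − 0.5q = 72.88 + 0.15q → q* = 61.6462, p* = 82.1269.
At the ceiling p = 80.4, quantity supplied = (80.4 − 72.88)/0.15 = 50.1333.
Willingness to pay at q' = 50.1333: 112.95 − 0.5·50.1333 = 87.8834.
Δq = 61.6462 − 50.1333 = 11.5129; wedge = 87.8834 − 80.4 = 7.4834.
Welfare loss = ½ × 11.5129 × 7.4834 = $43.08 thousand.

$43.08 thousand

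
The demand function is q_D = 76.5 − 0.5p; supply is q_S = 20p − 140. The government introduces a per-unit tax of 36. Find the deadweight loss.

In inverse form: demand p = 153 − 2q, supply p = 7 + 0.05q.
Competitive equilibrium: 153 − 2q = 7 + 0.05q → q* = 71.2195, p* = 10.561.
With the tax, the buyer price exceeds the seller price by 36: (153 − 2q) − (7 + 0.05q) = 36 → q' = 53.6585.
Δq = 71.2195 − 53.6585 = 17.561; the wedge equals the tax, 36.
DWL = ½ × 17.561 × 36 = 316.10.

316.10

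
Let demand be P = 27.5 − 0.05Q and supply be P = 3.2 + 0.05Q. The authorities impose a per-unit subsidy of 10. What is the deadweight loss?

Competitive equilibrium: 27.5 − 0.05Q = 3.2 + 0.05Q → Q* = 243, P* = 15.35.
The subsidy lowers effective supply by 10: P = 0.05Q − 6.8.
New quantity: 27.5 − 0.05Q = 0.05Q − 6.8 → Q' = 343.
Overproduction ΔQ = 343 − 243 = 100; wedge = subsidy = 10.
The triangle = ½ × 100 × 10 = 500.

500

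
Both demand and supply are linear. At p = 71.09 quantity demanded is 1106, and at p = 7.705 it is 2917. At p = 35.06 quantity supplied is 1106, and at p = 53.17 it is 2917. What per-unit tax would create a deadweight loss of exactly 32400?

54

Demand slope = (7.705 − 71.09)/(2917 − 1106) = −0.035, so p = 109.8 − 0.035q.
Supply slope = (53.17 − 35.06)/(2917 − 1106) = 0.01, so p = 24 + 0.01q.
Competitive equilibrium: 109.8 − 0.035q = 24 + 0.01q → q* = 1906.6667, p* = 43.0667.
A tax t gives Δq = t/0.045 and wedge t, so DWL = t²/0.09.
t²/0.09 = 32400 → t² = 2916 → t = 54.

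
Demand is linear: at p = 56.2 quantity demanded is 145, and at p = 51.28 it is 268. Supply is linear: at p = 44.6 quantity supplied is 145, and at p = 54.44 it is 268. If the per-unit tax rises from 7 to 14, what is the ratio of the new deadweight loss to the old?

Demand slope = (51.28 − 56.2)/(268 − 145) = −0.04, so p = 62 − 0.04q.
Supply slope = (54.44 − 44.6)/(268 − 145) = 0.08, so p = 33 + 0.08q.
Competitive equilibrium: 62 − 0.04q = 33 + 0.08q → q* = 241.6667, p* = 52.3333.
For a per-unit tax t: Δq = t/0.12, so DWL = ½·t·(t/0.12) = t²/0.24.
At t = 7: DWL = 204.167. At t = 14: DWL = 816.667.
Ratio = (14/7)² = 4.

4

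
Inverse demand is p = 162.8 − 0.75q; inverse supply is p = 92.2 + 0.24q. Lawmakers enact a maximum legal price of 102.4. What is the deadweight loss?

410.95

Competitive equilibrium: 162.8 − 0.75q = 92.2 + 0.24q → q* = 71.3131, p* = 109.3152.
At the ceiling p = 102.4, quantity supplied = (102.4 − 92.2)/0.24 = 42.5.
Willingness to pay at q' = 42.5: 162.8 − 0.75·42.5 = 130.925.
Δq = 71.3131 − 42.5 = 28.8131; wedge = 130.925 − 102.4 = 28.525.
Welfare loss = ½ × 28.8131 × 28.525 = 410.95.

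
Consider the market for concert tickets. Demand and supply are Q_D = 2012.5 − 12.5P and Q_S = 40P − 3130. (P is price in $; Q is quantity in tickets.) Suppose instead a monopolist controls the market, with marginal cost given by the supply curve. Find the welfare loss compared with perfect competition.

In inverse form: demand P = 161 − 0.08Q, supply P = 78.25 + 0.025Q.
Competitive equilibrium: 161 − 0.08Q = 78.25 + 0.025Q → Q* = 788.0952, P* = 97.9524.
Marginal revenue: MR = 161 − 0.16Q. Set MR = MC: 161 − 0.16Q = 78.25 + 0.025Q → Q_m = 447.2973.
Price P_m = 161 − 0.08·447.2973 = 125.2162; MC(Q_m) = 78.25 + 0.025·447.2973 = 89.4324.
Competitive Q* = 788.0952, so ΔQ = 340.7979; wedge = 125.2162 − 89.4324 = 35.7838.
The triangle = ½ × 340.7979 × 35.7838 = $6097.52.

$6097.52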